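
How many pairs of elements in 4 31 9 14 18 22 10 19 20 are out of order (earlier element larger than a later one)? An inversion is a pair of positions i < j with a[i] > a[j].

Inversions: 12

Element-by-element contributions:
4: 0
31: 7
9: 0
14: 1
18: 1
22: 3
10: 0
19: 0
20: 0
Sum: 0 + 7 + 0 + 1 + 1 + 3 + 0 + 0 + 0 = 12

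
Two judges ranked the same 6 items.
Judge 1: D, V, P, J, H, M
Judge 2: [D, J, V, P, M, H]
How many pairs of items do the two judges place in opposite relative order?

3

Assign each item its position (1..6) in the first ordering, then rewrite the second ordering as that position sequence:
positions: D→1, V→2, P→3, J→4, H→5, M→6
second ordering as positions: [1, 4, 2, 3, 6, 5]
Discordant pairs = inversions in this position sequence.
1: 0
4: 2, 3 → 2
2: 0
3: 0
6: 5 → 1
5: 0
Total: 0 + 2 + 0 + 0 + 1 + 0 = 3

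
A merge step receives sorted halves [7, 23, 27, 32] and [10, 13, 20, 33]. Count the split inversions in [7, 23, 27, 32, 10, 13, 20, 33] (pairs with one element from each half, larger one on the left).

Count, for every r in R, how many entries of L exceed r:
r = 10: 23, 27, 32 → 3
r = 13: 23, 27, 32 → 3
r = 20: 23, 27, 32 → 3
r = 33: none → 0
Cross-inversions: 3 + 3 + 3 + 0 = 9

9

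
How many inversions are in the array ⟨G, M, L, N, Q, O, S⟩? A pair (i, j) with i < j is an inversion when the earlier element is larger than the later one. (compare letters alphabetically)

Listing every pair i<j with a[i]>a[j] (using 1-based positions):
(2,3): M > L
(5,6): Q > O
That's 2 pairs.

2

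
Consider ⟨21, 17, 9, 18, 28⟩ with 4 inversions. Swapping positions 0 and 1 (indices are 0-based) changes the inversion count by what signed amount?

Positions 0 and 1 hold 21 and 17; after swapping, the array is [17, 21, 9, 18, 28].
Count, for each position, how many later elements it exceeds:
17 → 9 → 1
21 → 9, 18 → 2
9 → none → 0
18 → none → 0
28 → none → 0
Sum: 1 + 2 + 0 + 0 + 0 = 3
Change: 3 − 4 = -1

-1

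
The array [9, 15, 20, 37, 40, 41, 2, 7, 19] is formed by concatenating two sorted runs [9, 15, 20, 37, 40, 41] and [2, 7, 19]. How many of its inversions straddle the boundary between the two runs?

16

Take each right-half value and tally the left-half values above it:
r = 2: 9, 15, 20, 37, 40, 41 → 6
r = 7: 9, 15, 20, 37, 40, 41 → 6
r = 19: 20, 37, 40, 41 → 4
Cross-inversions: 6 + 6 + 4 = 16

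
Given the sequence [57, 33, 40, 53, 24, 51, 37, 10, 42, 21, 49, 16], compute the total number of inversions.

44 inversions

For each element, count later entries that are smaller:
57: 11
33: 4
40: 5
53: 8
24: 3
51: 6
37: 3
10: 0
42: 2
21: 1
49: 1
16: 0
Sum: 11 + 4 + 5 + 8 + 3 + 6 + 3 + 0 + 2 + 1 + 1 + 0 = 44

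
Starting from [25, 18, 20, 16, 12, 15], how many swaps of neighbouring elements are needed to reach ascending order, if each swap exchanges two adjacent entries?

Minimum adjacent swaps = number of inversions (each swap of adjacent out-of-order elements removes one inversion and no swap can remove more).
Count inversions — for each element, later elements that are smaller:
25: 18, 20, 16, 12, 15 → 5
18: 16, 12, 15 → 3
20: 16, 12, 15 → 3
16: 12, 15 → 2
12: none → 0
15: none → 0
Total inversions: 5 + 3 + 3 + 2 + 0 + 0 = 13

13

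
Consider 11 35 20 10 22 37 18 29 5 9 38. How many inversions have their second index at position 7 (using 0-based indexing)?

The element at index 7 is 29.
Elements before it: 11, 35, 20, 10, 22, 37, 18
Those larger than 29: 35, 37

2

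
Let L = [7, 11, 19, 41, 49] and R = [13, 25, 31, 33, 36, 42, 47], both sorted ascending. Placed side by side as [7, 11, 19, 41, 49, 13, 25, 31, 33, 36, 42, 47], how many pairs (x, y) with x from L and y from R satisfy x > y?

There are 13 cross-inversions.

For each element r of the right run, count left-run elements greater than r:
r = 13: 19, 41, 49 → 3
r = 25: 41, 49 → 2
r = 31: 41, 49 → 2
r = 33: 41, 49 → 2
r = 36: 41, 49 → 2
r = 42: 49 → 1
r = 47: 49 → 1
Cross-inversions: 3 + 2 + 2 + 2 + 2 + 1 + 1 = 13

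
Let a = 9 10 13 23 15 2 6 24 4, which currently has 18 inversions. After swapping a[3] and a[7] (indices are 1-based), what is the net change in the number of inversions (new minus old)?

-1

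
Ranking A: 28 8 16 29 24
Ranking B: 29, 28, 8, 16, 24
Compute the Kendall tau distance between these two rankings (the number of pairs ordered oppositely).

Assign each item its position (1..5) in the first ordering, then rewrite the second ordering as that position sequence:
positions: 28→1, 8→2, 16→3, 29→4, 24→5
second ordering as positions: [4, 1, 2, 3, 5]
Discordant pairs = inversions in this position sequence.
4: 1, 2, 3 → 3
1: 0
2: 0
3: 0
5: 0
Total: 3 + 0 + 0 + 0 + 0 = 3

Discordant pairs: 3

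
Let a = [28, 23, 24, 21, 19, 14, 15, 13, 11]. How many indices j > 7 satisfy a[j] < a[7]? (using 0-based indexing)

1

The element at index 7 is 13.
Elements after it: 11
Those smaller than 13: 11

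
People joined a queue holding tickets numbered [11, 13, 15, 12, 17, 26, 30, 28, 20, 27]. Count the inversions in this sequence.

8

Count, for each position, how many later elements it exceeds:
11 → none → 0
13 → 12 → 1
15 → 12 → 1
12 → none → 0
17 → none → 0
26 → 20 → 1
30 → 28, 20, 27 → 3
28 → 20, 27 → 2
20 → none → 0
27 → none → 0
Sum: 0 + 1 + 1 + 0 + 0 + 1 + 3 + 2 + 0 + 0 = 8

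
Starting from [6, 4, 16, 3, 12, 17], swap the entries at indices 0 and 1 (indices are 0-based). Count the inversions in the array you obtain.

Positions 0 and 1 hold 6 and 4; after swapping, the array is [4, 6, 16, 3, 12, 17].
Sweep left to right; for each value list the smaller values that follow it:
4 → 3 → 1
6 → 3 → 1
16 → 3, 12 → 2
3 → none → 0
12 → none → 0
17 → none → 0
Sum: 1 + 1 + 2 + 0 + 0 + 0 = 4

4 inversions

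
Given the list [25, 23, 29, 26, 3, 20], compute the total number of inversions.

10

Inversion pairs (indices are 0-based):
(0,1): 25 > 23
(0,4): 25 > 3
(0,5): 25 > 20
(1,4): 23 > 3
(1,5): 23 > 20
(2,3): 29 > 26
(2,4): 29 > 3
(2,5): 29 > 20
(3,4): 26 > 3
(3,5): 26 > 20
That's 10 pairs.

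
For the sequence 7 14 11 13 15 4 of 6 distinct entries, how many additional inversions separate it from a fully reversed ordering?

Maximum inversions for 6 distinct elements is C(6, 2) = 6·5/2 = 15.
Current inversions — for each element, count later smaller elements:
7: 1
14: 3
11: 1
13: 1
15: 1
4: 0
Current total: 1 + 3 + 1 + 1 + 1 + 0 = 7
Shortfall: 15 − 7 = 8

8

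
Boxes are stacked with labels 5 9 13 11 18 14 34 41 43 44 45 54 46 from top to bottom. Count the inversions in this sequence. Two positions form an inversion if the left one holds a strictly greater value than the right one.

3

Element-by-element contributions:
5: 0
9: 0
13: 1
11: 0
18: 1
14: 0
34: 0
41: 0
43: 0
44: 0
45: 0
54: 1
46: 0
Sum: 0 + 0 + 1 + 0 + 1 + 0 + 0 + 0 + 0 + 0 + 0 + 1 + 0 = 3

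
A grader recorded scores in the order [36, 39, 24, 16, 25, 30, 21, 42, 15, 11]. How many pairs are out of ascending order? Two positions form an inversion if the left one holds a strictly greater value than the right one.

For each element, count later entries that are smaller:
36 → 24, 16, 25, 30, 21, 15, 11 → 7
39 → 24, 16, 25, 30, 21, 15, 11 → 7
24 → 16, 21, 15, 11 → 4
16 → 15, 11 → 2
25 → 21, 15, 11 → 3
30 → 21, 15, 11 → 3
21 → 15, 11 → 2
42 → 15, 11 → 2
15 → 11 → 1
11 → none → 0
Sum: 7 + 7 + 4 + 2 + 3 + 3 + 2 + 2 + 1 + 0 = 31

31 out-of-order pairs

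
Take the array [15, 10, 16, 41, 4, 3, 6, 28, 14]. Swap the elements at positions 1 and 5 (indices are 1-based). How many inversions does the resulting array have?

Positions 1 and 5 hold 15 and 4; after swapping, the array is [4, 10, 16, 41, 15, 3, 6, 28, 14].
Count, for each position, how many later elements it exceeds:
4: 1
10: 2
16: 4
41: 5
15: 3
3: 0
6: 0
28: 1
14: 0
Sum: 1 + 2 + 4 + 5 + 3 + 0 + 0 + 1 + 0 = 16

16 inversions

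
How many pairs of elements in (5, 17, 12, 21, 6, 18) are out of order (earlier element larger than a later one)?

5

Count, for each position, how many later elements it exceeds:
5 → none → 0
17 → 12, 6 → 2
12 → 6 → 1
21 → 6, 18 → 2
6 → none → 0
18 → none → 0
Sum: 0 + 2 + 1 + 2 + 0 + 0 = 5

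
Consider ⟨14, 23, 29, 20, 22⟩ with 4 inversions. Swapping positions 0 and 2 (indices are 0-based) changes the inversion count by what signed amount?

Positions 0 and 2 hold 14 and 29; after swapping, the array is [29, 23, 14, 20, 22].
Element-by-element contributions:
29 → 23, 14, 20, 22 → 4
23 → 14, 20, 22 → 3
14 → none → 0
20 → none → 0
22 → none → 0
Sum: 4 + 3 + 0 + 0 + 0 = 7
Change: 7 − 4 = +3

+3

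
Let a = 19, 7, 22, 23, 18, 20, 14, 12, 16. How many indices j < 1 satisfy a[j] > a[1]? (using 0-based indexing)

1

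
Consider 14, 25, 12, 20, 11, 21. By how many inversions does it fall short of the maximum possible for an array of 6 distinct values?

Maximum inversions for 6 distinct elements is C(6, 2) = 6·5/2 = 15.
Current inversions — for each element, count later smaller elements:
14: 2
25: 4
12: 1
20: 1
11: 0
21: 0
Current total: 2 + 4 + 1 + 1 + 0 + 0 = 8
Shortfall: 15 − 8 = 7

7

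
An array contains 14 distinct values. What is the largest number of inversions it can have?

There are 91 inversions.

A reversed (strictly descending) arrangement makes every pair an inversion, giving C(14, 2) inversions.
C(14, 2) = 14·13/2 = 91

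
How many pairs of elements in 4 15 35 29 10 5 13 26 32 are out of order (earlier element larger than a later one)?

Sweep left to right; for each value list the smaller values that follow it:
4: 0
15: 3
35: 6
29: 4
10: 1
5: 0
13: 0
26: 0
32: 0
Sum: 0 + 3 + 6 + 4 + 1 + 0 + 0 + 0 + 0 = 14

14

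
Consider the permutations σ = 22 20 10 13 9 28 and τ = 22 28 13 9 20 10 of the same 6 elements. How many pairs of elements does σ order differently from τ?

8

Assign each item its position (1..6) in the first ordering, then rewrite the second ordering as that position sequence:
positions: 22→1, 20→2, 10→3, 13→4, 9→5, 28→6
second ordering as positions: [1, 6, 4, 5, 2, 3]
Discordant pairs = inversions in this position sequence.
1: 0
6: 4, 5, 2, 3 → 4
4: 2, 3 → 2
5: 2, 3 → 2
2: 0
3: 0
Total: 0 + 4 + 2 + 2 + 0 + 0 = 8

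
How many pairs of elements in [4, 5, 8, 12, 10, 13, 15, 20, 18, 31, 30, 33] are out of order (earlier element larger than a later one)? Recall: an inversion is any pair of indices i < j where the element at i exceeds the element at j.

3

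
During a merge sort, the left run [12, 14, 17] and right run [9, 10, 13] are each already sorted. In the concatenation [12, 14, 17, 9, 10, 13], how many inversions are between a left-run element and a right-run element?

8 cross-inversions

Count, for every r in R, how many entries of L exceed r:
r = 9: 12, 14, 17 → 3
r = 10: 12, 14, 17 → 3
r = 13: 14, 17 → 2
Cross-inversions: 3 + 3 + 2 = 8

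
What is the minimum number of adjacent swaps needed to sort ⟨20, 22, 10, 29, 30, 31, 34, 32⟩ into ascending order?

Minimum adjacent swaps = number of inversions (each swap of adjacent out-of-order elements removes one inversion and no swap can remove more).
Count inversions — for each element, later elements that are smaller:
20: 10 → 1
22: 10 → 1
10: none → 0
29: none → 0
30: none → 0
31: none → 0
34: 32 → 1
32: none → 0
Total inversions: 1 + 1 + 0 + 0 + 0 + 0 + 1 + 0 = 3

3 adjacent swaps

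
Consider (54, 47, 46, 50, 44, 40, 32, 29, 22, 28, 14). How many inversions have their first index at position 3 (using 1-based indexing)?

7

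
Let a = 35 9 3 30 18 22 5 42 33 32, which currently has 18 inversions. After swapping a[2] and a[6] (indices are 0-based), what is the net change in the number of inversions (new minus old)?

+1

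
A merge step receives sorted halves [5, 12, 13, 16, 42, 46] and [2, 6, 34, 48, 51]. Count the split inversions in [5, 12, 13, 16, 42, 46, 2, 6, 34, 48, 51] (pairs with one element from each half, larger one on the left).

13 split inversions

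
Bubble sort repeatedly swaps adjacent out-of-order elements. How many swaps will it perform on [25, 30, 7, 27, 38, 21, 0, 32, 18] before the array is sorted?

20 swaps

Each adjacent swap fixes exactly one inversion, so the minimum swap count equals the number of inversions.
Count inversions — for each element, later elements that are smaller:
25: 7, 21, 0, 18 → 4
30: 7, 27, 21, 0, 18 → 5
7: 0 → 1
27: 21, 0, 18 → 3
38: 21, 0, 32, 18 → 4
21: 0, 18 → 2
0: none → 0
32: 18 → 1
18: none → 0
Total inversions: 4 + 5 + 1 + 3 + 4 + 2 + 0 + 1 + 0 = 20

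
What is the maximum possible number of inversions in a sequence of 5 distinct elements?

10 inversions

The maximum occurs when the array is in strictly decreasing order: every one of the C(5, 2) pairs is inverted.
C(5, 2) = 5·4/2 = 10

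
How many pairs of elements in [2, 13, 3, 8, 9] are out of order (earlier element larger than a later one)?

3 inversions

Sweep left to right; for each value list the smaller values that follow it:
2: 0
13: 3
3: 0
8: 0
9: 0
Sum: 0 + 3 + 0 + 0 + 0 = 3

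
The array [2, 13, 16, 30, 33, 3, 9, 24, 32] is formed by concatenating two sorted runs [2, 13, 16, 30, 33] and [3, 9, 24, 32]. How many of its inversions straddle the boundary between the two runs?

11 split inversions

Count, for every r in R, how many entries of L exceed r:
r = 3: 13, 16, 30, 33 → 4
r = 9: 13, 16, 30, 33 → 4
r = 24: 30, 33 → 2
r = 32: 33 → 1
Cross-inversions: 4 + 4 + 2 + 1 = 11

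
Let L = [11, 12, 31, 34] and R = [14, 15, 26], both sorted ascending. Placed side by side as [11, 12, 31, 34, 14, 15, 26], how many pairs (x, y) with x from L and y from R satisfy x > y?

6

Count, for every r in R, how many entries of L exceed r:
r = 14: 31, 34 → 2
r = 15: 31, 34 → 2
r = 26: 31, 34 → 2
Cross-inversions: 2 + 2 + 2 = 6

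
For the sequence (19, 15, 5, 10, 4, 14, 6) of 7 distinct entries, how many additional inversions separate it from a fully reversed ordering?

6

Maximum inversions for 7 distinct elements is C(7, 2) = 7·6/2 = 21.
Current inversions — for each element, count later smaller elements:
19: 6
15: 5
5: 1
10: 2
4: 0
14: 1
6: 0
Current total: 6 + 5 + 1 + 2 + 0 + 1 + 0 = 15
Shortfall: 21 − 15 = 6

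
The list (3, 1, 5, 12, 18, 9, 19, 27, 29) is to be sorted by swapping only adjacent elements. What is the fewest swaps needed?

3 swaps

Minimum adjacent swaps = number of inversions (each swap of adjacent out-of-order elements removes one inversion and no swap can remove more).
Count inversions — for each element, later elements that are smaller:
3: 1 → 1
1: none → 0
5: none → 0
12: 9 → 1
18: 9 → 1
9: none → 0
19: none → 0
27: none → 0
29: none → 0
Total inversions: 1 + 0 + 0 + 1 + 1 + 0 + 0 + 0 + 0 = 3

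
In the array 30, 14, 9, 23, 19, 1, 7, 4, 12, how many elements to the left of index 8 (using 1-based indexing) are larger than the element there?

The element at index 8 is 4.
Elements before it: 30, 14, 9, 23, 19, 1, 7
Those larger than 4: 30, 14, 9, 23, 19, 7

6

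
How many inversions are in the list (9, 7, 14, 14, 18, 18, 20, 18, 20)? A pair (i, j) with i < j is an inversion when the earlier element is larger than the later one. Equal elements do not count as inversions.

There are 2 out-of-order pairs.

For each element, count later entries that are smaller:
9: 1
7: 0
14: 0
14: 0
18: 0
18: 0
20: 1
18: 0
20: 0
Sum: 1 + 0 + 0 + 0 + 0 + 0 + 1 + 0 + 0 = 2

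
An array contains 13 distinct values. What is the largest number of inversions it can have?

78 inversions

A reversed (strictly descending) arrangement makes every pair an inversion, giving C(13, 2) inversions.
C(13, 2) = 13·12/2 = 78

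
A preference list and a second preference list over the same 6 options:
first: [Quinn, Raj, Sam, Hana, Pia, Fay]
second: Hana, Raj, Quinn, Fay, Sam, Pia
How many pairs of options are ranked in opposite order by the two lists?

6

Assign each item its position (1..6) in the first ordering, then rewrite the second ordering as that position sequence:
positions: Quinn→1, Raj→2, Sam→3, Hana→4, Pia→5, Fay→6
second ordering as positions: [4, 2, 1, 6, 3, 5]
Discordant pairs = inversions in this position sequence.
4: 2, 1, 3 → 3
2: 1 → 1
1: 0
6: 3, 5 → 2
3: 0
5: 0
Total: 3 + 1 + 0 + 2 + 0 + 0 = 6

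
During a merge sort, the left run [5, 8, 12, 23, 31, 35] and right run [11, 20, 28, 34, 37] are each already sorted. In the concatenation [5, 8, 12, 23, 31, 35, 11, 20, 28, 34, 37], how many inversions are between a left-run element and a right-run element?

For each element r of the right run, count left-run elements greater than r:
r = 11: 12, 23, 31, 35 → 4
r = 20: 23, 31, 35 → 3
r = 28: 31, 35 → 2
r = 34: 35 → 1
r = 37: none → 0
Cross-inversions: 4 + 3 + 2 + 1 + 0 = 10

10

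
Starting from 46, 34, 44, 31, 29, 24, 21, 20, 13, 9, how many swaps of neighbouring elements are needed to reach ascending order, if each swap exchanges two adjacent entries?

Minimum adjacent swaps = number of inversions (each swap of adjacent out-of-order elements removes one inversion and no swap can remove more).
Count inversions — for each element, later elements that are smaller:
46: 34, 44, 31, 29, 24, 21, 20, 13, 9 → 9
34: 31, 29, 24, 21, 20, 13, 9 → 7
44: 31, 29, 24, 21, 20, 13, 9 → 7
31: 29, 24, 21, 20, 13, 9 → 6
29: 24, 21, 20, 13, 9 → 5
24: 21, 20, 13, 9 → 4
21: 20, 13, 9 → 3
20: 13, 9 → 2
13: 9 → 1
9: none → 0
Total inversions: 9 + 7 + 7 + 6 + 5 + 4 + 3 + 2 + 1 + 0 = 44

44 adjacent swaps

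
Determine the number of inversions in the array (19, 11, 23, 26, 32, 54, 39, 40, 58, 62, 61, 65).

4 out-of-order pairs

Element-by-element contributions:
19: 1
11: 0
23: 0
26: 0
32: 0
54: 2
39: 0
40: 0
58: 0
62: 1
61: 0
65: 0
Sum: 1 + 0 + 0 + 0 + 0 + 2 + 0 + 0 + 0 + 1 + 0 + 0 = 4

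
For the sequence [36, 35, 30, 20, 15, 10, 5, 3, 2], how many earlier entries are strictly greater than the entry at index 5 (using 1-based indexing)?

The element at index 5 is 15.
Elements before it: 36, 35, 30, 20
Those larger than 15: 36, 35, 30, 20

4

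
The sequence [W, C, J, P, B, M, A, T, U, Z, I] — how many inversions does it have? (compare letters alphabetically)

24 inversions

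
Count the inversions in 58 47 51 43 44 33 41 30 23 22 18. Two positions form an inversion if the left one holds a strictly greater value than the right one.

Out-of-order pairs: 52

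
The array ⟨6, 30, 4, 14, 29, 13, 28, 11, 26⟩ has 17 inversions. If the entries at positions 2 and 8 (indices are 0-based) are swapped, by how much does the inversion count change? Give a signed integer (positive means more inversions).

Positions 2 and 8 hold 4 and 26; after swapping, the array is [6, 30, 26, 14, 29, 13, 28, 11, 4].
Element-by-element contributions:
6: 1
30: 7
26: 4
14: 3
29: 4
13: 2
28: 2
11: 1
4: 0
Sum: 1 + 7 + 4 + 3 + 4 + 2 + 2 + 1 + 0 = 24
Change: 24 − 17 = +7

+7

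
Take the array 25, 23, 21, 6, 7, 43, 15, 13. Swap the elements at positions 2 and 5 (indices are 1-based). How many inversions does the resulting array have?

There are 15 inversions.

Positions 2 and 5 hold 23 and 7; after swapping, the array is [25, 7, 21, 6, 23, 43, 15, 13].
Sweep left to right; for each value list the smaller values that follow it:
25 → 7, 21, 6, 23, 15, 13 → 6
7 → 6 → 1
21 → 6, 15, 13 → 3
6 → none → 0
23 → 15, 13 → 2
43 → 15, 13 → 2
15 → 13 → 1
13 → none → 0
Sum: 6 + 1 + 3 + 0 + 2 + 2 + 1 + 0 = 15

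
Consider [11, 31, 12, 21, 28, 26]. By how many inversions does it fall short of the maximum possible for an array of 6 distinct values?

10 inversions short

Maximum inversions for 6 distinct elements is C(6, 2) = 6·5/2 = 15.
Current inversions — for each element, count later smaller elements:
11: 0
31: 4
12: 0
21: 0
28: 1
26: 0
Current total: 0 + 4 + 0 + 0 + 1 + 0 = 5
Shortfall: 15 − 5 = 10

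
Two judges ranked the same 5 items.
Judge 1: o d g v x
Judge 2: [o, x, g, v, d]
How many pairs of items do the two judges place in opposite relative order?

There are 5 discordant pairs.

Assign each item its position (1..5) in the first ordering, then rewrite the second ordering as that position sequence:
positions: o→1, d→2, g→3, v→4, x→5
second ordering as positions: [1, 5, 3, 4, 2]
Discordant pairs = inversions in this position sequence.
1: 0
5: 3, 4, 2 → 3
3: 2 → 1
4: 2 → 1
2: 0
Total: 0 + 3 + 1 + 1 + 0 = 5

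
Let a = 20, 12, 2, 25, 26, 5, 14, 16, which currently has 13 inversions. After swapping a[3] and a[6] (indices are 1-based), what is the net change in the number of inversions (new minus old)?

+1

Positions 3 and 6 hold 2 and 5; after swapping, the array is [20, 12, 5, 25, 26, 2, 14, 16].
Element-by-element contributions:
20: 5
12: 2
5: 1
25: 3
26: 3
2: 0
14: 0
16: 0
Sum: 5 + 2 + 1 + 3 + 3 + 0 + 0 + 0 = 14
Change: 14 − 13 = +1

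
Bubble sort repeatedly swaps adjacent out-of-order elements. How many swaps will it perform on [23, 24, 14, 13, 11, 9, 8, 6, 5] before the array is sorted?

35 swaps

Each adjacent swap fixes exactly one inversion, so the minimum swap count equals the number of inversions.
Count inversions — for each element, later elements that are smaller:
23: 14, 13, 11, 9, 8, 6, 5 → 7
24: 14, 13, 11, 9, 8, 6, 5 → 7
14: 13, 11, 9, 8, 6, 5 → 6
13: 11, 9, 8, 6, 5 → 5
11: 9, 8, 6, 5 → 4
9: 8, 6, 5 → 3
8: 6, 5 → 2
6: 5 → 1
5: none → 0
Total inversions: 7 + 7 + 6 + 5 + 4 + 3 + 2 + 1 + 0 = 35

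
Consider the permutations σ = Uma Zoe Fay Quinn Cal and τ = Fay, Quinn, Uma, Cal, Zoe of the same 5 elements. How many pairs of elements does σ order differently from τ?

Assign each item its position (1..5) in the first ordering, then rewrite the second ordering as that position sequence:
positions: Uma→1, Zoe→2, Fay→3, Quinn→4, Cal→5
second ordering as positions: [3, 4, 1, 5, 2]
Discordant pairs = inversions in this position sequence.
3: 1, 2 → 2
4: 1, 2 → 2
1: 0
5: 2 → 1
2: 0
Total: 2 + 2 + 0 + 1 + 0 = 5

5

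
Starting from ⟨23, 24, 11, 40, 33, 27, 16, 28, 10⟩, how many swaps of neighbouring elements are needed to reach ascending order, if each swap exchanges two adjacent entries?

20

Minimum adjacent swaps = number of inversions (each swap of adjacent out-of-order elements removes one inversion and no swap can remove more).
Count inversions — for each element, later elements that are smaller:
23: 11, 16, 10 → 3
24: 11, 16, 10 → 3
11: 10 → 1
40: 33, 27, 16, 28, 10 → 5
33: 27, 16, 28, 10 → 4
27: 16, 10 → 2
16: 10 → 1
28: 10 → 1
10: none → 0
Total inversions: 3 + 3 + 1 + 5 + 4 + 2 + 1 + 1 + 0 = 20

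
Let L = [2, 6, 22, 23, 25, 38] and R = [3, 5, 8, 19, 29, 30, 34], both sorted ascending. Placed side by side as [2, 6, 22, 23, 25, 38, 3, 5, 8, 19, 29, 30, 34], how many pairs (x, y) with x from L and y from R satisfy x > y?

Count, for every r in R, how many entries of L exceed r:
r = 3: 6, 22, 23, 25, 38 → 5
r = 5: 6, 22, 23, 25, 38 → 5
r = 8: 22, 23, 25, 38 → 4
r = 19: 22, 23, 25, 38 → 4
r = 29: 38 → 1
r = 30: 38 → 1
r = 34: 38 → 1
Cross-inversions: 5 + 5 + 4 + 4 + 1 + 1 + 1 = 21

Cross-inversions: 21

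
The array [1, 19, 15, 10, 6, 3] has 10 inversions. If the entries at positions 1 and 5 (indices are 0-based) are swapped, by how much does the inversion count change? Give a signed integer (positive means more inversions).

Positions 1 and 5 hold 19 and 3; after swapping, the array is [1, 3, 15, 10, 6, 19].
Element-by-element contributions:
1 → none → 0
3 → none → 0
15 → 10, 6 → 2
10 → 6 → 1
6 → none → 0
19 → none → 0
Sum: 0 + 0 + 2 + 1 + 0 + 0 = 3
Change: 3 − 10 = -7

-7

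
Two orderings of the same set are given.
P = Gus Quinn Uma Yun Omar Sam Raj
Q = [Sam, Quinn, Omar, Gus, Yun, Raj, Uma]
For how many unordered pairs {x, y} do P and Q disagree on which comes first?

Assign each item its position (1..7) in the first ordering, then rewrite the second ordering as that position sequence:
positions: Gus→1, Quinn→2, Uma→3, Yun→4, Omar→5, Sam→6, Raj→7
second ordering as positions: [6, 2, 5, 1, 4, 7, 3]
Discordant pairs = inversions in this position sequence.
6: 2, 5, 1, 4, 3 → 5
2: 1 → 1
5: 1, 4, 3 → 3
1: 0
4: 3 → 1
7: 3 → 1
3: 0
Total: 5 + 1 + 3 + 0 + 1 + 1 + 0 = 11

Disagreeing pairs: 11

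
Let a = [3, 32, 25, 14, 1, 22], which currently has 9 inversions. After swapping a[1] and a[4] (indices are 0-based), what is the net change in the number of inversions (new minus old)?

Positions 1 and 4 hold 32 and 1; after swapping, the array is [3, 1, 25, 14, 32, 22].
For each element, count later entries that are smaller:
3: 1
1: 0
25: 2
14: 0
32: 1
22: 0
Sum: 1 + 0 + 2 + 0 + 1 + 0 = 4
Change: 4 − 9 = -5

-5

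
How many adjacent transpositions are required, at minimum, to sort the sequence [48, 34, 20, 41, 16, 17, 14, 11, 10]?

33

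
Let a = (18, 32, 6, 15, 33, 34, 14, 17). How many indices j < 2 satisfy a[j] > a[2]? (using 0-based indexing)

2

The element at index 2 is 6.
Elements before it: 18, 32
Those larger than 6: 18, 32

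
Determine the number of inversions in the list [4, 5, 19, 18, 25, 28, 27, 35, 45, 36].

Element-by-element contributions:
4: 0
5: 0
19: 1
18: 0
25: 0
28: 1
27: 0
35: 0
45: 1
36: 0
Sum: 0 + 0 + 1 + 0 + 0 + 1 + 0 + 0 + 1 + 0 = 3

There are 3 inversions.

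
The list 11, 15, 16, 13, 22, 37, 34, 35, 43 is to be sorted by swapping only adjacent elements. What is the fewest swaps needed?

Swaps: 4

The minimum number of adjacent swaps to sort an array equals its inversion count, since every such swap removes exactly one inversion.
Count inversions — for each element, later elements that are smaller:
11: none → 0
15: 13 → 1
16: 13 → 1
13: none → 0
22: none → 0
37: 34, 35 → 2
34: none → 0
35: none → 0
43: none → 0
Total inversions: 0 + 1 + 1 + 0 + 0 + 2 + 0 + 0 + 0 = 4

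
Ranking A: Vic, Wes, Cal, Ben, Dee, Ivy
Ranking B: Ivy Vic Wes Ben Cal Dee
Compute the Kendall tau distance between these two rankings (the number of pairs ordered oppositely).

Assign each item its position (1..6) in the first ordering, then rewrite the second ordering as that position sequence:
positions: Vic→1, Wes→2, Cal→3, Ben→4, Dee→5, Ivy→6
second ordering as positions: [6, 1, 2, 4, 3, 5]
Discordant pairs = inversions in this position sequence.
6: 1, 2, 4, 3, 5 → 5
1: 0
2: 0
4: 3 → 1
3: 0
5: 0
Total: 5 + 0 + 0 + 1 + 0 + 0 = 6

6 discordant pairs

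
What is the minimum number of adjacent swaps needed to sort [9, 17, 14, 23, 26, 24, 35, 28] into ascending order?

Minimum adjacent swaps = number of inversions (each swap of adjacent out-of-order elements removes one inversion and no swap can remove more).
Count inversions — for each element, later elements that are smaller:
9: none → 0
17: 14 → 1
14: none → 0
23: none → 0
26: 24 → 1
24: none → 0
35: 28 → 1
28: none → 0
Total inversions: 0 + 1 + 0 + 0 + 1 + 0 + 1 + 0 = 3

Swaps: 3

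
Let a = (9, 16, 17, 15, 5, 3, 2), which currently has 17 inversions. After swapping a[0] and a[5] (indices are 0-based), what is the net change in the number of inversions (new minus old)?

Positions 0 and 5 hold 9 and 3; after swapping, the array is [3, 16, 17, 15, 5, 9, 2].
Sweep left to right; for each value list the smaller values that follow it:
3: 1
16: 4
17: 4
15: 3
5: 1
9: 1
2: 0
Sum: 1 + 4 + 4 + 3 + 1 + 1 + 0 = 14
Change: 14 − 17 = -3

-3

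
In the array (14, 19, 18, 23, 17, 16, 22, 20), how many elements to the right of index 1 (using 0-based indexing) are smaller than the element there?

The element at index 1 is 19.
Elements after it: 18, 23, 17, 16, 22, 20
Those smaller than 19: 18, 17, 16

3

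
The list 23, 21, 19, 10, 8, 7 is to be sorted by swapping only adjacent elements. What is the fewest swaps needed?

15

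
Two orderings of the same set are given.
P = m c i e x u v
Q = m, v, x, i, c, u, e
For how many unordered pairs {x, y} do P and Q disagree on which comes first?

Assign each item its position (1..7) in the first ordering, then rewrite the second ordering as that position sequence:
positions: m→1, c→2, i→3, e→4, x→5, u→6, v→7
second ordering as positions: [1, 7, 5, 3, 2, 6, 4]
Discordant pairs = inversions in this position sequence.
1: 0
7: 5, 3, 2, 6, 4 → 5
5: 3, 2, 4 → 3
3: 2 → 1
2: 0
6: 4 → 1
4: 0
Total: 0 + 5 + 3 + 1 + 0 + 1 + 0 = 10

Disagreeing pairs: 10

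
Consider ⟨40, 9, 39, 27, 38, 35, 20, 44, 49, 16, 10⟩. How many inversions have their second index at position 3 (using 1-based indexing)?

The element at index 3 is 39.
Elements before it: 40, 9
Those larger than 39: 40

1 such element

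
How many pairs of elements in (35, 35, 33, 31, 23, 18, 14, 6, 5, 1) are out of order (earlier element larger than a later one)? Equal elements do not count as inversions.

44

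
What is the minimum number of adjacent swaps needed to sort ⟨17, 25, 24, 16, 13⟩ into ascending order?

8 swaps

Minimum adjacent swaps = number of inversions (each swap of adjacent out-of-order elements removes one inversion and no swap can remove more).
Count inversions — for each element, later elements that are smaller:
17: 16, 13 → 2
25: 24, 16, 13 → 3
24: 16, 13 → 2
16: 13 → 1
13: none → 0
Total inversions: 2 + 3 + 2 + 1 + 0 = 8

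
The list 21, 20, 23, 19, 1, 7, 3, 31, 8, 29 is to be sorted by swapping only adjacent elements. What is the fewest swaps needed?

The minimum number of adjacent swaps to sort an array equals its inversion count, since every such swap removes exactly one inversion.
Count inversions — for each element, later elements that are smaller:
21: 20, 19, 1, 7, 3, 8 → 6
20: 19, 1, 7, 3, 8 → 5
23: 19, 1, 7, 3, 8 → 5
19: 1, 7, 3, 8 → 4
1: none → 0
7: 3 → 1
3: none → 0
31: 8, 29 → 2
8: none → 0
29: none → 0
Total inversions: 6 + 5 + 5 + 4 + 0 + 1 + 0 + 2 + 0 + 0 = 23

23 adjacent swaps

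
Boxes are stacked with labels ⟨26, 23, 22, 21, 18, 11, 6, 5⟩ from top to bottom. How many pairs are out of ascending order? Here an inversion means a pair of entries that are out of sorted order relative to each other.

There are 28 out-of-order pairs.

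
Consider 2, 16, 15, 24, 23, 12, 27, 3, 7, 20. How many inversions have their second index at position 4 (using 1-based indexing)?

0

The element at index 4 is 24.
Elements before it: 2, 16, 15
None of them are larger than 24.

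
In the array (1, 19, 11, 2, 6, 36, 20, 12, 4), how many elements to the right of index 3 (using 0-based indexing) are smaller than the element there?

The element at index 3 is 2.
Elements after it: 6, 36, 20, 12, 4
None of them are smaller than 2.

0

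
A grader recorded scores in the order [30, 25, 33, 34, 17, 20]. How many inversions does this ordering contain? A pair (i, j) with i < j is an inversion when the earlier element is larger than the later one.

9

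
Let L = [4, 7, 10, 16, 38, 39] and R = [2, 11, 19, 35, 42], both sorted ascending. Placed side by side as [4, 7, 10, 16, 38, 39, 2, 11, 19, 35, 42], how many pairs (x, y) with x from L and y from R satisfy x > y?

13

Count, for every r in R, how many entries of L exceed r:
r = 2: 4, 7, 10, 16, 38, 39 → 6
r = 11: 16, 38, 39 → 3
r = 19: 38, 39 → 2
r = 35: 38, 39 → 2
r = 42: none → 0
Cross-inversions: 6 + 3 + 2 + 2 + 0 = 13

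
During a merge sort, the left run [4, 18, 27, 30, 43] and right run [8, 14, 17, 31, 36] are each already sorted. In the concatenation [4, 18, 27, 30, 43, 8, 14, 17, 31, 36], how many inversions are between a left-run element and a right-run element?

Count, for every r in R, how many entries of L exceed r:
r = 8: 18, 27, 30, 43 → 4
r = 14: 18, 27, 30, 43 → 4
r = 17: 18, 27, 30, 43 → 4
r = 31: 43 → 1
r = 36: 43 → 1
Cross-inversions: 4 + 4 + 4 + 1 + 1 = 14

14 split inversions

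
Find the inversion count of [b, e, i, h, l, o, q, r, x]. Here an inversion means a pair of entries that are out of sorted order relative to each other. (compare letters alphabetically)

There is 1 inversion.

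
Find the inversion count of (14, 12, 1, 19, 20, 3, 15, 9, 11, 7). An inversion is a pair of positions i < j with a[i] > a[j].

Count, for each position, how many later elements it exceeds:
14 → 12, 1, 3, 9, 11, 7 → 6
12 → 1, 3, 9, 11, 7 → 5
1 → none → 0
19 → 3, 15, 9, 11, 7 → 5
20 → 3, 15, 9, 11, 7 → 5
3 → none → 0
15 → 9, 11, 7 → 3
9 → 7 → 1
11 → 7 → 1
7 → none → 0
Sum: 6 + 5 + 0 + 5 + 5 + 0 + 3 + 1 + 1 + 0 = 26

Out-of-order pairs: 26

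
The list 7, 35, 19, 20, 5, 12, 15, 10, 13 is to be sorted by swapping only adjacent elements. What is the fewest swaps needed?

Each adjacent swap fixes exactly one inversion, so the minimum swap count equals the number of inversions.
Count inversions — for each element, later elements that are smaller:
7: 5 → 1
35: 19, 20, 5, 12, 15, 10, 13 → 7
19: 5, 12, 15, 10, 13 → 5
20: 5, 12, 15, 10, 13 → 5
5: none → 0
12: 10 → 1
15: 10, 13 → 2
10: none → 0
13: none → 0
Total inversions: 1 + 7 + 5 + 5 + 0 + 1 + 2 + 0 + 0 = 21

21 swaps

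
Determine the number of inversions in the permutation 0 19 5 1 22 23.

Inversion pairs (indices are 0-based):
(1,2): 19 > 5
(1,3): 19 > 1
(2,3): 5 > 1
That's 3 pairs.

3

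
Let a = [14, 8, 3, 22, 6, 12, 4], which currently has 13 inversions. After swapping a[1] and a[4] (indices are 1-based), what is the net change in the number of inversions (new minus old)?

Positions 1 and 4 hold 14 and 22; after swapping, the array is [22, 8, 3, 14, 6, 12, 4].
Element-by-element contributions:
22 → 8, 3, 14, 6, 12, 4 → 6
8 → 3, 6, 4 → 3
3 → none → 0
14 → 6, 12, 4 → 3
6 → 4 → 1
12 → 4 → 1
4 → none → 0
Sum: 6 + 3 + 0 + 3 + 1 + 1 + 0 = 14
Change: 14 − 13 = +1

+1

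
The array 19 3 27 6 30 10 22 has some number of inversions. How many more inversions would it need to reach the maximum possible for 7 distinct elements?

Maximum inversions for 7 distinct elements is C(7, 2) = 7·6/2 = 21.
Current inversions — for each element, count later smaller elements:
19: 3
3: 0
27: 3
6: 0
30: 2
10: 0
22: 0
Current total: 3 + 0 + 3 + 0 + 2 + 0 + 0 = 8
Shortfall: 21 − 8 = 13

13 inversions short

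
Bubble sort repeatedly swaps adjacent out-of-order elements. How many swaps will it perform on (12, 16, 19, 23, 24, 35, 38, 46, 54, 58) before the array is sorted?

0

Minimum adjacent swaps = number of inversions (each swap of adjacent out-of-order elements removes one inversion and no swap can remove more).
Count inversions — for each element, later elements that are smaller:
12: none → 0
16: none → 0
19: none → 0
23: none → 0
24: none → 0
35: none → 0
38: none → 0
46: none → 0
54: none → 0
58: none → 0
Total inversions: 0 + 0 + 0 + 0 + 0 + 0 + 0 + 0 + 0 + 0 = 0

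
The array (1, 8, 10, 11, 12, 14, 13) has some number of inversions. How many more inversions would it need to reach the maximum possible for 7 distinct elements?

Maximum inversions for 7 distinct elements is C(7, 2) = 7·6/2 = 21.
Current inversions — for each element, count later smaller elements:
1: 0
8: 0
10: 0
11: 0
12: 0
14: 1
13: 0
Current total: 0 + 0 + 0 + 0 + 0 + 1 + 0 = 1
Shortfall: 21 − 1 = 20

20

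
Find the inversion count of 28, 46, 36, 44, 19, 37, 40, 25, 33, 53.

Element-by-element contributions:
28: 2
46: 7
36: 3
44: 5
19: 0
37: 2
40: 2
25: 0
33: 0
53: 0
Sum: 2 + 7 + 3 + 5 + 0 + 2 + 2 + 0 + 0 + 0 = 21

21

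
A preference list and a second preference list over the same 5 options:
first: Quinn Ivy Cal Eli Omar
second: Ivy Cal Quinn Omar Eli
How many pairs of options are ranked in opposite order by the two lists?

3

Assign each item its position (1..5) in the first ordering, then rewrite the second ordering as that position sequence:
positions: Quinn→1, Ivy→2, Cal→3, Eli→4, Omar→5
second ordering as positions: [2, 3, 1, 5, 4]
Discordant pairs = inversions in this position sequence.
2: 1 → 1
3: 1 → 1
1: 0
5: 4 → 1
4: 0
Total: 1 + 1 + 0 + 1 + 0 = 3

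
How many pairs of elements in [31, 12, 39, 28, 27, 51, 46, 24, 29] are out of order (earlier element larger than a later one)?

17 inversions

For each element, count later entries that are smaller:
31 → 12, 28, 27, 24, 29 → 5
12 → none → 0
39 → 28, 27, 24, 29 → 4
28 → 27, 24 → 2
27 → 24 → 1
51 → 46, 24, 29 → 3
46 → 24, 29 → 2
24 → none → 0
29 → none → 0
Sum: 5 + 0 + 4 + 2 + 1 + 3 + 2 + 0 + 0 = 17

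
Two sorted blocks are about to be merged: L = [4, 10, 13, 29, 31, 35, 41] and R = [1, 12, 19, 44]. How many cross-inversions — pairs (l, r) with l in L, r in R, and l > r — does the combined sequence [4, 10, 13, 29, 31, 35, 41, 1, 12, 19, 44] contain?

For each element r of the right run, count left-run elements greater than r:
r = 1: 4, 10, 13, 29, 31, 35, 41 → 7
r = 12: 13, 29, 31, 35, 41 → 5
r = 19: 29, 31, 35, 41 → 4
r = 44: none → 0
Cross-inversions: 7 + 5 + 4 + 0 = 16

Cross-inversions: 16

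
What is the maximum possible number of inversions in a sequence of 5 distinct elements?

The maximum occurs when the array is in strictly decreasing order: every one of the C(5, 2) pairs is inverted.
C(5, 2) = 5·4/2 = 10

Inversions: 10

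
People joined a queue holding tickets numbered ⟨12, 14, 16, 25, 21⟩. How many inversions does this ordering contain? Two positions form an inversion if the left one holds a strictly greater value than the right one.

1

Sweep left to right; for each value list the smaller values that follow it:
12: 0
14: 0
16: 0
25: 1
21: 0
Sum: 0 + 0 + 0 + 1 + 0 = 1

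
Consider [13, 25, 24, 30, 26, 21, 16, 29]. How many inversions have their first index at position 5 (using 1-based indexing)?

The element at index 5 is 26.
Elements after it: 21, 16, 29
Those smaller than 26: 21, 16

2 such elements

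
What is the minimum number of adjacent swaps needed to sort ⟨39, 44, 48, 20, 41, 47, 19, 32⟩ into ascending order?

Each adjacent swap fixes exactly one inversion, so the minimum swap count equals the number of inversions.
Count inversions — for each element, later elements that are smaller:
39: 20, 19, 32 → 3
44: 20, 41, 19, 32 → 4
48: 20, 41, 47, 19, 32 → 5
20: 19 → 1
41: 19, 32 → 2
47: 19, 32 → 2
19: none → 0
32: none → 0
Total inversions: 3 + 4 + 5 + 1 + 2 + 2 + 0 + 0 = 17

17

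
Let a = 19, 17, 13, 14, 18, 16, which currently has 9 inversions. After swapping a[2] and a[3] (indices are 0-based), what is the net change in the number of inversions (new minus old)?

+1

Positions 2 and 3 hold 13 and 14; after swapping, the array is [19, 17, 14, 13, 18, 16].
Element-by-element contributions:
19 → 17, 14, 13, 18, 16 → 5
17 → 14, 13, 16 → 3
14 → 13 → 1
13 → none → 0
18 → 16 → 1
16 → none → 0
Sum: 5 + 3 + 1 + 0 + 1 + 0 = 10
Change: 10 − 9 = +1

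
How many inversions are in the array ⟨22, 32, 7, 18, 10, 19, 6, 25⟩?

For each element, count later entries that are smaller:
22 → 7, 18, 10, 19, 6 → 5
32 → 7, 18, 10, 19, 6, 25 → 6
7 → 6 → 1
18 → 10, 6 → 2
10 → 6 → 1
19 → 6 → 1
6 → none → 0
25 → none → 0
Sum: 5 + 6 + 1 + 2 + 1 + 1 + 0 + 0 = 16

16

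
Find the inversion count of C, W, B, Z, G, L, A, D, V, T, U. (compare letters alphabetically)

24

Count, for each position, how many later elements it exceeds:
C: 2
W: 8
B: 1
Z: 7
G: 2
L: 2
A: 0
D: 0
V: 2
T: 0
U: 0
Sum: 2 + 8 + 1 + 7 + 2 + 2 + 0 + 0 + 2 + 0 + 0 = 24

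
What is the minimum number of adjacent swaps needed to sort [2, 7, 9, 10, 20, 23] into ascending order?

0 swaps

The minimum number of adjacent swaps to sort an array equals its inversion count, since every such swap removes exactly one inversion.
Count inversions — for each element, later elements that are smaller:
2: none → 0
7: none → 0
9: none → 0
10: none → 0
20: none → 0
23: none → 0
Total inversions: 0 + 0 + 0 + 0 + 0 + 0 = 0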